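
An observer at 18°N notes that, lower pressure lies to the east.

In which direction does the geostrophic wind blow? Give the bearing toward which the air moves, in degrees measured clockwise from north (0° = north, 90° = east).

The pressure-gradient force points toward the east (bearing 090°).
Geostrophic balance: in the Northern Hemisphere the Coriolis force deflects motion to the right, so the geostrophic wind blows 90° to the right of the pressure-gradient force (low pressure on the left).
Rotating 090° by 90° clockwise gives 180° — the wind blows toward the south.

180°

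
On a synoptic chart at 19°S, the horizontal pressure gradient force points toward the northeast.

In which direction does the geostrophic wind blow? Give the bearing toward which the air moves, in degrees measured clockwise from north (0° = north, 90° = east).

The pressure-gradient force points toward the northeast (bearing 045°).
Geostrophic balance: in the Southern Hemisphere the Coriolis force deflects motion to the left, so the geostrophic wind blows 90° to the left of the pressure-gradient force (low pressure on the right).
Rotating 045° by 90° counterclockwise gives 315° — the wind blows toward the northwest.

315°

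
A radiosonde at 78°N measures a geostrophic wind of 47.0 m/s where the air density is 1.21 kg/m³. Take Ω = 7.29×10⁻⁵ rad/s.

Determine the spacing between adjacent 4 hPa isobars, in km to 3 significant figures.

Coriolis parameter at 78°N:
f = 2Ω sin φ = 2 × 7.29×10⁻⁵ × sin 78° = 1.43×10⁻⁴ s⁻¹
Geostrophic balance rearranged: |∂P/∂n| = f ρ V_g
|∂P/∂n| = 1.43×10⁻⁴ × 1.21 × 47.0 = 8.11×10⁻³ Pa/m
Isobar spacing: Δn = ΔP/|∂P/∂n| = 400 Pa / 8.11×10⁻³ Pa/m = 49319 m ≈ 49.3 km

49.3 km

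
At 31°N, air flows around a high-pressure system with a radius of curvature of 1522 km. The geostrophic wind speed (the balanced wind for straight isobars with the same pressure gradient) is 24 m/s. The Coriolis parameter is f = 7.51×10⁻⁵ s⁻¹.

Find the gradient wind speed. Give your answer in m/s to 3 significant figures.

Around a high, pressure-gradient force acts outward with centrifugal, so Coriolis balances both:
fV = (1/ρ)|∂P/∂n| + V²/R  →  V² − fR·V + fR·V_g = 0
With fR = 7.51×10⁻⁵ × 1522×10³ m = 114 m/s:
V = [fR − √((fR)² − 4 fR V_g)]/2 = [114 − √(114² − 4×114×24)]/2 = 34.3 m/s
Supergeostrophic (V > V_g = 24 m/s), as expected around a high.

34.3 m/s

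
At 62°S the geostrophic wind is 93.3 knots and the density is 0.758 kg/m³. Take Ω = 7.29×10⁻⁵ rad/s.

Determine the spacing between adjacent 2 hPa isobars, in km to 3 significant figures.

Coriolis parameter at 62°S:
f = 2Ω sin φ = 2 × 7.29×10⁻⁵ × sin 62° = 1.29×10⁻⁴ s⁻¹
Wind speed in SI: 93.3 knots = 48.0 m/s
Geostrophic balance rearranged: |∂P/∂n| = f ρ V_g
|∂P/∂n| = 1.29×10⁻⁴ × 0.758 × 48.0 = 4.68×10⁻³ Pa/m
Isobar spacing: Δn = ΔP/|∂P/∂n| = 200 Pa / 4.68×10⁻³ Pa/m = 42702 m ≈ 42.7 km

42.7 km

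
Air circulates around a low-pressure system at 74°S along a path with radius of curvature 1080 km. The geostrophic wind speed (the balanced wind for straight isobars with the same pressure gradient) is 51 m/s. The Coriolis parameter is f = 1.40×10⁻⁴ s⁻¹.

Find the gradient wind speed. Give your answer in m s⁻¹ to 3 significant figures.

Around a low, centrifugal force acts outward with Coriolis, so pressure-gradient force balances both:
(1/ρ)|∂P/∂n| = fV + V²/R  →  V² + fR·V − fR·V_g = 0
With fR = 1.40×10⁻⁴ × 1080×10³ m = 151 m/s:
V = [−fR + √((fR)² + 4 fR V_g)]/2 = [−151 + √(151² + 4×151×51)]/2 = 40.3 m/s
Subgeostrophic (V < V_g = 51 m/s), as expected around a low.

40.3 m s⁻¹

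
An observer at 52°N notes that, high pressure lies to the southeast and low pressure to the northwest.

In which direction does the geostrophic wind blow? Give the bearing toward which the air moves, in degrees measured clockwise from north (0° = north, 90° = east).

The pressure-gradient force points toward the northwest (bearing 315°).
Geostrophic balance: in the Northern Hemisphere the Coriolis force deflects motion to the right, so the geostrophic wind blows 90° to the right of the pressure-gradient force (low pressure on the left).
Rotating 315° by 90° clockwise gives 045° — the wind blows toward the northeast.

045°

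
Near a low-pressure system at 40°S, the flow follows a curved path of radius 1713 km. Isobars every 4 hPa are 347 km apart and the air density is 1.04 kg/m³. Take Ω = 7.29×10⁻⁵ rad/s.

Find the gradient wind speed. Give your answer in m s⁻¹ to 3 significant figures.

11.1 m s⁻¹

Coriolis parameter at 40°S:
f = 2Ω sin φ = 2 × 7.29×10⁻⁵ × sin 40° = 9.37×10⁻⁵ s⁻¹
Pressure gradient: |∂P/∂n| = 400 Pa / 347000 m = 1.15×10⁻³ Pa/m
Geostrophic speed: V_g = |∂P/∂n|/(fρ) = 1.15×10⁻³/(9.37×10⁻⁵ × 1.04) = 11.8 m/s
Around a low, centrifugal force acts outward with Coriolis, so pressure-gradient force balances both:
(1/ρ)|∂P/∂n| = fV + V²/R  →  V² + fR·V − fR·V_g = 0
With fR = 9.37×10⁻⁵ × 1713×10³ m = 161 m/s:
V = [−fR + √((fR)² + 4 fR V_g)]/2 = [−161 + √(161² + 4×161×11.8)]/2 = 11.1 m/s
Subgeostrophic (V < V_g = 11.8 m/s), as expected around a low.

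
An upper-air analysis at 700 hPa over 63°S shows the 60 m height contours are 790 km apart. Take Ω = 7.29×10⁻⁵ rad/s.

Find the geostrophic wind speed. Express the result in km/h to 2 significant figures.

21 km/h

Coriolis parameter at 63°S:
f = 2Ω sin φ = 2 × 7.29×10⁻⁵ × sin 63° = 1.30×10⁻⁴ s⁻¹
Height gradient: |∂Z/∂n| = 60 m / 790000 m = 7.59×10⁻⁵
On a pressure surface, geostrophic balance gives V_g = (g/f)|∂Z/∂n|:
V_g = 9.81 × 7.59×10⁻⁵ / 1.30×10⁻⁴ = 5.74 m/s
Converting: 5.74 m/s × 3.6 = 21 km/h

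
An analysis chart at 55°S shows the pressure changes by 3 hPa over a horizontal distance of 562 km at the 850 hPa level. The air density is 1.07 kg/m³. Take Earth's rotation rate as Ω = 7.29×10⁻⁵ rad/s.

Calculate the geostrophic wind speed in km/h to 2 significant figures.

15 km/h

Coriolis parameter at 55°S:
f = 2Ω sin φ = 2 × 7.29×10⁻⁵ × sin 55° = 1.19×10⁻⁴ s⁻¹
Pressure gradient: |∂P/∂n| = 300 Pa / 562000 m = 5.34×10⁻⁴ Pa/m
Geostrophic balance (pressure-gradient force = Coriolis force):
V_g = (1/(fρ)) |∂P/∂n| = 5.34×10⁻⁴ / (1.19×10⁻⁴ × 1.07) = 4.18 m/s
Converting: 4.18 m/s × 3.6 = 15 km/h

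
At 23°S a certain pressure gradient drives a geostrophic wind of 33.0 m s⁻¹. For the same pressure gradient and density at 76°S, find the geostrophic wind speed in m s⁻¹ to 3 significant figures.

13.3 m s⁻¹

With the same pressure gradient and density, V_g ∝ 1/f ∝ 1/sin φ.
V₂ = V₁ · sin φ₁ / sin φ₂ = 33.0 × sin 23° / sin 76°
V₂ = 33.0 × 0.3907/0.9703 = 13.3 m s⁻¹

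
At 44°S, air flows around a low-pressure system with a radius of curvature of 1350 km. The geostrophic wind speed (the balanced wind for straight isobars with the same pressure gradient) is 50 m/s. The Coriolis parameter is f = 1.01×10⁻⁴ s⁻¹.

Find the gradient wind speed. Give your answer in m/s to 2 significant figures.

39 m/s

Around a low, centrifugal force acts outward with Coriolis, so pressure-gradient force balances both:
(1/ρ)|∂P/∂n| = fV + V²/R  →  V² + fR·V − fR·V_g = 0
With fR = 1.01×10⁻⁴ × 1350×10³ m = 136 m/s:
V = [−fR + √((fR)² + 4 fR V_g)]/2 = [−136 + √(136² + 4×136×50)]/2 = 38.9 m/s
Subgeostrophic (V < V_g = 50 m/s), as expected around a low.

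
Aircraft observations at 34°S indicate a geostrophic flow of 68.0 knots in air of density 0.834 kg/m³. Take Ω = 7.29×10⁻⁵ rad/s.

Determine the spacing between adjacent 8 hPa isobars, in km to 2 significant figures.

340 km

Coriolis parameter at 34°S:
f = 2Ω sin φ = 2 × 7.29×10⁻⁵ × sin 34° = 8.15×10⁻⁵ s⁻¹
Wind speed in SI: 68.0 knots = 35.0 m/s
Geostrophic balance rearranged: |∂P/∂n| = f ρ V_g
|∂P/∂n| = 8.15×10⁻⁵ × 0.834 × 35.0 = 2.38×10⁻³ Pa/m
Isobar spacing: Δn = ΔP/|∂P/∂n| = 800 Pa / 2.38×10⁻³ Pa/m = 336324 m ≈ 340 km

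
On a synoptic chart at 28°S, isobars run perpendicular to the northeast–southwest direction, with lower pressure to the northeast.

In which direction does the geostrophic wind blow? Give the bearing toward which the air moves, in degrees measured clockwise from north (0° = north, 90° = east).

The pressure-gradient force points toward the northeast (bearing 045°).
Geostrophic balance: in the Southern Hemisphere the Coriolis force deflects motion to the left, so the geostrophic wind blows 90° to the left of the pressure-gradient force (low pressure on the right).
Rotating 045° by 90° counterclockwise gives 315° — the wind blows toward the northwest.

315°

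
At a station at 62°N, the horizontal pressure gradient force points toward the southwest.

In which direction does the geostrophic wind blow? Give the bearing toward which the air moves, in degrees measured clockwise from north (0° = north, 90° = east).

The pressure-gradient force points toward the southwest (bearing 225°).
Geostrophic balance: in the Northern Hemisphere the Coriolis force deflects motion to the right, so the geostrophic wind blows 90° to the right of the pressure-gradient force (low pressure on the left).
Rotating 225° by 90° clockwise gives 315° — the wind blows toward the northwest.

315°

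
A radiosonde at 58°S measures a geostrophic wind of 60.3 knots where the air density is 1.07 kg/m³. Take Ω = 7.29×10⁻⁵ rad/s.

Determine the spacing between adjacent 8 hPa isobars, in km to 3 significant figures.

Coriolis parameter at 58°S:
f = 2Ω sin φ = 2 × 7.29×10⁻⁵ × sin 58° = 1.24×10⁻⁴ s⁻¹
Wind speed in SI: 60.3 knots = 31.0 m/s
Geostrophic balance rearranged: |∂P/∂n| = f ρ V_g
|∂P/∂n| = 1.24×10⁻⁴ × 1.07 × 31.0 = 4.10×10⁻³ Pa/m
Isobar spacing: Δn = ΔP/|∂P/∂n| = 800 Pa / 4.10×10⁻³ Pa/m = 194927 m ≈ 195 km

195 km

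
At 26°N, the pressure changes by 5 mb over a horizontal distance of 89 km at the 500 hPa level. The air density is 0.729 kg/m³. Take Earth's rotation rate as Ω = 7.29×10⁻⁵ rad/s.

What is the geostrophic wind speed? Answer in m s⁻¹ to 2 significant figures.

Coriolis parameter at 26°N:
f = 2Ω sin φ = 2 × 7.29×10⁻⁵ × sin 26° = 6.39×10⁻⁵ s⁻¹
Pressure gradient: |∂P/∂n| = 500 Pa / 89000 m = 5.62×10⁻³ Pa/m
Geostrophic balance (pressure-gradient force = Coriolis force):
V_g = (1/(fρ)) |∂P/∂n| = 5.62×10⁻³ / (6.39×10⁻⁵ × 0.729) = 121 m/s

120 m s⁻¹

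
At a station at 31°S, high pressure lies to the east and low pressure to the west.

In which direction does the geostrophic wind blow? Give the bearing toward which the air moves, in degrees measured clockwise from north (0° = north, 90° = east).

180°

The pressure-gradient force points toward the west (bearing 270°).
Geostrophic balance: in the Southern Hemisphere the Coriolis force deflects motion to the left, so the geostrophic wind blows 90° to the left of the pressure-gradient force (low pressure on the right).
Rotating 270° by 90° counterclockwise gives 180° — the wind blows toward the south.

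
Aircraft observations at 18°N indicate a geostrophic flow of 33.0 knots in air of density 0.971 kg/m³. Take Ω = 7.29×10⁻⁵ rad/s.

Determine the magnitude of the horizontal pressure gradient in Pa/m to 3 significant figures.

7.43×10⁻⁴ Pa/m

Coriolis parameter at 18°N:
f = 2Ω sin φ = 2 × 7.29×10⁻⁵ × sin 18° = 4.51×10⁻⁵ s⁻¹
Wind speed in SI: 33.0 knots = 17.0 m/s
Geostrophic balance rearranged: |∂P/∂n| = f ρ V_g
|∂P/∂n| = 4.51×10⁻⁵ × 0.971 × 17.0 = 7.43×10⁻⁴ Pa/m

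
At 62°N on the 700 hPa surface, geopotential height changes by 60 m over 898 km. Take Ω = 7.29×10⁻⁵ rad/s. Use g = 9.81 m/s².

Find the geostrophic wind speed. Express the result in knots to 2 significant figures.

Coriolis parameter at 62°N:
f = 2Ω sin φ = 2 × 7.29×10⁻⁵ × sin 62° = 1.29×10⁻⁴ s⁻¹
Height gradient: |∂Z/∂n| = 60 m / 898000 m = 6.68×10⁻⁵
On a pressure surface, geostrophic balance gives V_g = (g/f)|∂Z/∂n|:
V_g = 9.81 × 6.68×10⁻⁵ / 1.29×10⁻⁴ = 5.09 m/s
Converting: 5.09 m/s × 1.944 = 9.9 knots

9.9 knots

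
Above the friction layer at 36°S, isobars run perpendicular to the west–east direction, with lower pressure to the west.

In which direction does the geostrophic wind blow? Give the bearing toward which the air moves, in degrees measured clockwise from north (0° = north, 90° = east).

The pressure-gradient force points toward the west (bearing 270°).
Geostrophic balance: in the Southern Hemisphere the Coriolis force deflects motion to the left, so the geostrophic wind blows 90° to the left of the pressure-gradient force (low pressure on the right).
Rotating 270° by 90° counterclockwise gives 180° — the wind blows toward the south.

180°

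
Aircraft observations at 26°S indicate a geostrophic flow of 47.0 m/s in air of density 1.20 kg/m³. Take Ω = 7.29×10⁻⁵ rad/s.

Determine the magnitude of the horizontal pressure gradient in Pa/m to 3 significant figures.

Coriolis parameter at 26°S:
f = 2Ω sin φ = 2 × 7.29×10⁻⁵ × sin 26° = 6.39×10⁻⁵ s⁻¹
Geostrophic balance rearranged: |∂P/∂n| = f ρ V_g
|∂P/∂n| = 6.39×10⁻⁵ × 1.20 × 47.0 = 3.60×10⁻³ Pa/m

3.60×10⁻³ Pa/m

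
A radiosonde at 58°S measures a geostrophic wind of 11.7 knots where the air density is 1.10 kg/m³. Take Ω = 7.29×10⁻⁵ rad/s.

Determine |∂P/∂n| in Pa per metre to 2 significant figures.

Coriolis parameter at 58°S:
f = 2Ω sin φ = 2 × 7.29×10⁻⁵ × sin 58° = 1.24×10⁻⁴ s⁻¹
Wind speed in SI: 11.7 knots = 6.02 m/s
Geostrophic balance rearranged: |∂P/∂n| = f ρ V_g
|∂P/∂n| = 1.24×10⁻⁴ × 1.10 × 6.02 = 8.19×10⁻⁴ Pa/m

8.2×10⁻⁴ Pa/m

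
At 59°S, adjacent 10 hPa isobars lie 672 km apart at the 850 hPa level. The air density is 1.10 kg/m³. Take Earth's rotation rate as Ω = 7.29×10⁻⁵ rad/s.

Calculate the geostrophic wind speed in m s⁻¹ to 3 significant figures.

Coriolis parameter at 59°S:
f = 2Ω sin φ = 2 × 7.29×10⁻⁵ × sin 59° = 1.25×10⁻⁴ s⁻¹
Pressure gradient: |∂P/∂n| = 1000 Pa / 672000 m = 1.49×10⁻³ Pa/m
Geostrophic balance (pressure-gradient force = Coriolis force):
V_g = (1/(fρ)) |∂P/∂n| = 1.49×10⁻³ / (1.25×10⁻⁴ × 1.10) = 10.8 m/s

10.8 m s⁻¹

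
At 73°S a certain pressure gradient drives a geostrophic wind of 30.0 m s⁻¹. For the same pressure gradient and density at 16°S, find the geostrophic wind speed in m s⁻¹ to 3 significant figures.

104 m s⁻¹

With the same pressure gradient and density, V_g ∝ 1/f ∝ 1/sin φ.
V₂ = V₁ · sin φ₁ / sin φ₂ = 30.0 × sin 73° / sin 16°
V₂ = 30.0 × 0.9563/0.2756 = 104 m s⁻¹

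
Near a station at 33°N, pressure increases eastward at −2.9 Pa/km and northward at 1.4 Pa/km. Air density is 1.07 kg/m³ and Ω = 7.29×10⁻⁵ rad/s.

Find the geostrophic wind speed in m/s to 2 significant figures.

Coriolis parameter at 33°N:
f = 2Ω sin φ = 2 × 7.29×10⁻⁵ × sin 33° = 7.94×10⁻⁵ s⁻¹
Component geostrophic relations (x east, y north):
u_g = −(1/(fρ)) ∂P/∂y,  v_g = (1/(fρ)) ∂P/∂x
u_g = −(1.4×10⁻³)/(7.94×10⁻⁵ × 1.07) = −16.5 m/s;  v_g = (−2.9×10⁻³)/(7.94×10⁻⁵ × 1.07) = −34.1 m/s
|V_g| = √(u_g² + v_g²) = 37.9 m/s

38 m/s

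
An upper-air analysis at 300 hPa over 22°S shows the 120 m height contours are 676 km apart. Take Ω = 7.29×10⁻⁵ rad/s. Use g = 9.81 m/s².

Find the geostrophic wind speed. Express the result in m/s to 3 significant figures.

31.9 m/s

Coriolis parameter at 22°S:
f = 2Ω sin φ = 2 × 7.29×10⁻⁵ × sin 22° = 5.46×10⁻⁵ s⁻¹
Height gradient: |∂Z/∂n| = 120 m / 676000 m = 1.78×10⁻⁴
On a pressure surface, geostrophic balance gives V_g = (g/f)|∂Z/∂n|:
V_g = 9.81 × 1.78×10⁻⁴ / 5.46×10⁻⁵ = 31.9 m/s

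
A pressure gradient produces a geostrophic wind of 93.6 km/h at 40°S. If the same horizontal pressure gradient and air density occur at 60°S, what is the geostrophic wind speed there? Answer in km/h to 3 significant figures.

69.5 km/h

With the same pressure gradient and density, V_g ∝ 1/f ∝ 1/sin φ.
V₂ = V₁ · sin φ₁ / sin φ₂ = 93.6 × sin 40° / sin 60°
V₂ = 93.6 × 0.6428/0.8660 = 69.5 km/h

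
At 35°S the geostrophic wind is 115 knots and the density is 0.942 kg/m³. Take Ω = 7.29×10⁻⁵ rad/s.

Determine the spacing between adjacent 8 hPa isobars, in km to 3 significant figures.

Coriolis parameter at 35°S:
f = 2Ω sin φ = 2 × 7.29×10⁻⁵ × sin 35° = 8.36×10⁻⁵ s⁻¹
Wind speed in SI: 115 knots = 59.2 m/s
Geostrophic balance rearranged: |∂P/∂n| = f ρ V_g
|∂P/∂n| = 8.36×10⁻⁵ × 0.942 × 59.2 = 4.66×10⁻³ Pa/m
Isobar spacing: Δn = ΔP/|∂P/∂n| = 800 Pa / 4.66×10⁻³ Pa/m = 171654 m ≈ 172 km

172 km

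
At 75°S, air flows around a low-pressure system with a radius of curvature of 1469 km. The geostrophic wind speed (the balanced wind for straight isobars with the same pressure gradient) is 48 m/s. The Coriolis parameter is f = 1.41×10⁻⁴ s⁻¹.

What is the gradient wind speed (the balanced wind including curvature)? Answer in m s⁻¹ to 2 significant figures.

40 m s⁻¹

Around a low, centrifugal force acts outward with Coriolis, so pressure-gradient force balances both:
(1/ρ)|∂P/∂n| = fV + V²/R  →  V² + fR·V − fR·V_g = 0
With fR = 1.41×10⁻⁴ × 1469×10³ m = 207 m/s:
V = [−fR + √((fR)² + 4 fR V_g)]/2 = [−207 + √(207² + 4×207×48)]/2 = 40.2 m/s
Subgeostrophic (V < V_g = 48 m/s), as expected around a low.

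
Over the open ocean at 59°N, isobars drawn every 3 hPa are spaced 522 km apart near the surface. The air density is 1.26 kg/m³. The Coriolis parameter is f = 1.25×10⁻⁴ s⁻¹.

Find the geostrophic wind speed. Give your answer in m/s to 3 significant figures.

3.65 m/s

Pressure gradient: |∂P/∂n| = 300 Pa / 522000 m = 5.75×10⁻⁴ Pa/m
Geostrophic balance (pressure-gradient force = Coriolis force):
V_g = (1/(fρ)) |∂P/∂n| = 5.75×10⁻⁴ / (1.25×10⁻⁴ × 1.26) = 3.65 m/s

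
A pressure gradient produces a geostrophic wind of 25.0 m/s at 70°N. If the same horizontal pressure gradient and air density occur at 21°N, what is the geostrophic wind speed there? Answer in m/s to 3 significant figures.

65.6 m/s

With the same pressure gradient and density, V_g ∝ 1/f ∝ 1/sin φ.
V₂ = V₁ · sin φ₁ / sin φ₂ = 25.0 × sin 70° / sin 21°
V₂ = 25.0 × 0.9397/0.3584 = 65.6 m/s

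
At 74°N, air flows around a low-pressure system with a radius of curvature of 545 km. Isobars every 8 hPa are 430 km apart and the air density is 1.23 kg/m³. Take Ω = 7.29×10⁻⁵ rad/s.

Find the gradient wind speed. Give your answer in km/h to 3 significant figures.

34.5 km/h

Coriolis parameter at 74°N:
f = 2Ω sin φ = 2 × 7.29×10⁻⁵ × sin 74° = 1.40×10⁻⁴ s⁻¹
Pressure gradient: |∂P/∂n| = 800 Pa / 430000 m = 1.86×10⁻³ Pa/m
Geostrophic speed: V_g = |∂P/∂n|/(fρ) = 1.86×10⁻³/(1.40×10⁻⁴ × 1.23) = 10.8 m/s
Around a low, centrifugal force acts outward with Coriolis, so pressure-gradient force balances both:
(1/ρ)|∂P/∂n| = fV + V²/R  →  V² + fR·V − fR·V_g = 0
With fR = 1.40×10⁻⁴ × 545×10³ m = 76.4 m/s:
V = [−fR + √((fR)² + 4 fR V_g)]/2 = [−76.4 + √(76.4² + 4×76.4×10.8)]/2 = 9.59 m/s
Subgeostrophic (V < V_g = 10.8 m/s), as expected around a low.
Converting: 9.59 m/s × 3.6 = 34.5 km/h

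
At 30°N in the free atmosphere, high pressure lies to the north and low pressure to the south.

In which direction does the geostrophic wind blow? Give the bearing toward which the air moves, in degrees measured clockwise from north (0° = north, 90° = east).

The pressure-gradient force points toward the south (bearing 180°).
Geostrophic balance: in the Northern Hemisphere the Coriolis force deflects motion to the right, so the geostrophic wind blows 90° to the right of the pressure-gradient force (low pressure on the left).
Rotating 180° by 90° clockwise gives 270° — the wind blows toward the west.

270°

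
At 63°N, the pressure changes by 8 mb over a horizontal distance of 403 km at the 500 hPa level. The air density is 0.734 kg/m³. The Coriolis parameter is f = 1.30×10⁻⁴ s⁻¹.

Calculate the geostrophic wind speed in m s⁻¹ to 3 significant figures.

Pressure gradient: |∂P/∂n| = 800 Pa / 403000 m = 1.99×10⁻³ Pa/m
Geostrophic balance (pressure-gradient force = Coriolis force):
V_g = (1/(fρ)) |∂P/∂n| = 1.99×10⁻³ / (1.30×10⁻⁴ × 0.734) = 20.8 m/s

20.8 m s⁻¹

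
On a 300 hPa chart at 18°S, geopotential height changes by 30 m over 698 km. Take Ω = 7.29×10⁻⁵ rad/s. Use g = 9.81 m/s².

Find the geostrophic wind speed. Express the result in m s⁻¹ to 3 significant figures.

Coriolis parameter at 18°S:
f = 2Ω sin φ = 2 × 7.29×10⁻⁵ × sin 18° = 4.51×10⁻⁵ s⁻¹
Height gradient: |∂Z/∂n| = 30 m / 698000 m = 4.30×10⁻⁵
On a pressure surface, geostrophic balance gives V_g = (g/f)|∂Z/∂n|:
V_g = 9.81 × 4.30×10⁻⁵ / 4.51×10⁻⁵ = 9.36 m/s

9.36 m s⁻¹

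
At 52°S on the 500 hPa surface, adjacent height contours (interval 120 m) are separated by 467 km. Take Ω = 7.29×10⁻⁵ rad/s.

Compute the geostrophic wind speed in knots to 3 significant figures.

42.6 knots

Coriolis parameter at 52°S:
f = 2Ω sin φ = 2 × 7.29×10⁻⁵ × sin 52° = 1.15×10⁻⁴ s⁻¹
Height gradient: |∂Z/∂n| = 120 m / 467000 m = 2.57×10⁻⁴
On a pressure surface, geostrophic balance gives V_g = (g/f)|∂Z/∂n|:
V_g = 9.81 × 2.57×10⁻⁴ / 1.15×10⁻⁴ = 21.9 m/s
Converting: 21.9 m/s × 1.944 = 42.6 knots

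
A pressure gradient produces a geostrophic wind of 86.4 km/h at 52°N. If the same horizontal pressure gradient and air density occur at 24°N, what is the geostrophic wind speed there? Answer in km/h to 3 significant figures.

167 km/h

With the same pressure gradient and density, V_g ∝ 1/f ∝ 1/sin φ.
V₂ = V₁ · sin φ₁ / sin φ₂ = 86.4 × sin 52° / sin 24°
V₂ = 86.4 × 0.7880/0.4067 = 167 km/h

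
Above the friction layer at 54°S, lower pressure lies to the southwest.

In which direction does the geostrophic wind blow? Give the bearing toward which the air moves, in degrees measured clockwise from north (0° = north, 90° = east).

The pressure-gradient force points toward the southwest (bearing 225°).
Geostrophic balance: in the Southern Hemisphere the Coriolis force deflects motion to the left, so the geostrophic wind blows 90° to the left of the pressure-gradient force (low pressure on the right).
Rotating 225° by 90° counterclockwise gives 135° — the wind blows toward the southeast.

135°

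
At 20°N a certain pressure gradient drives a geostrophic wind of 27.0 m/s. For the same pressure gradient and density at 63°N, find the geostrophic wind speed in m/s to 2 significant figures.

With the same pressure gradient and density, V_g ∝ 1/f ∝ 1/sin φ.
V₂ = V₁ · sin φ₁ / sin φ₂ = 27.0 × sin 20° / sin 63°
V₂ = 27.0 × 0.3420/0.8910 = 10 m/s

10 m/s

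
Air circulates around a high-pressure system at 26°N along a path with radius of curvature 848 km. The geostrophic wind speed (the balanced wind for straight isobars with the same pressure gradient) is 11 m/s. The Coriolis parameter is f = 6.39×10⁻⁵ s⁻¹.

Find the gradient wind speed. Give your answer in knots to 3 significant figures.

29.8 knots

Around a high, pressure-gradient force acts outward with centrifugal, so Coriolis balances both:
fV = (1/ρ)|∂P/∂n| + V²/R  →  V² − fR·V + fR·V_g = 0
With fR = 6.39×10⁻⁵ × 848×10³ m = 54.2 m/s:
V = [fR − √((fR)² − 4 fR V_g)]/2 = [54.2 − √(54.2² − 4×54.2×11)]/2 = 15.3 m/s
Supergeostrophic (V > V_g = 11 m/s), as expected around a high.
Converting: 15.3 m/s × 1.944 = 29.8 knots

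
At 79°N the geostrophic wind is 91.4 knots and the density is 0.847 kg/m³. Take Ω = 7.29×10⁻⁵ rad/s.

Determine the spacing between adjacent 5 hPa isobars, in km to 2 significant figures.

88 km

Coriolis parameter at 79°N:
f = 2Ω sin φ = 2 × 7.29×10⁻⁵ × sin 79° = 1.43×10⁻⁴ s⁻¹
Wind speed in SI: 91.4 knots = 47.0 m/s
Geostrophic balance rearranged: |∂P/∂n| = f ρ V_g
|∂P/∂n| = 1.43×10⁻⁴ × 0.847 × 47.0 = 5.70×10⁻³ Pa/m
Isobar spacing: Δn = ΔP/|∂P/∂n| = 500 Pa / 5.70×10⁻³ Pa/m = 87720 m ≈ 88 km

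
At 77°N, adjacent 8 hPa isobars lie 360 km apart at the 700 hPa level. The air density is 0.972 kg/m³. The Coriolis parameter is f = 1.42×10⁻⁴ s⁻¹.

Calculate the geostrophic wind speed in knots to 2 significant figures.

Pressure gradient: |∂P/∂n| = 800 Pa / 360000 m = 2.22×10⁻³ Pa/m
Geostrophic balance (pressure-gradient force = Coriolis force):
V_g = (1/(fρ)) |∂P/∂n| = 2.22×10⁻³ / (1.42×10⁻⁴ × 0.972) = 16.1 m/s
Converting: 16.1 m/s × 1.944 = 31 knots

31 knots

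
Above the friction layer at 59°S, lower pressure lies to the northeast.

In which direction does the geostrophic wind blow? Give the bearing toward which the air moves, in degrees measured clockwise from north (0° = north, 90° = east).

The pressure-gradient force points toward the northeast (bearing 045°).
Geostrophic balance: in the Southern Hemisphere the Coriolis force deflects motion to the left, so the geostrophic wind blows 90° to the left of the pressure-gradient force (low pressure on the right).
Rotating 045° by 90° counterclockwise gives 315° — the wind blows toward the northwest.

315°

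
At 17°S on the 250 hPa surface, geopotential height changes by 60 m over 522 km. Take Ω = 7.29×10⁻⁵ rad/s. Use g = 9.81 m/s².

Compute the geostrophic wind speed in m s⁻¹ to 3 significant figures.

Coriolis parameter at 17°S:
f = 2Ω sin φ = 2 × 7.29×10⁻⁵ × sin 17° = 4.26×10⁻⁵ s⁻¹
Height gradient: |∂Z/∂n| = 60 m / 522000 m = 1.15×10⁻⁴
On a pressure surface, geostrophic balance gives V_g = (g/f)|∂Z/∂n|:
V_g = 9.81 × 1.15×10⁻⁴ / 4.26×10⁻⁵ = 26.5 m/s

26.5 m s⁻¹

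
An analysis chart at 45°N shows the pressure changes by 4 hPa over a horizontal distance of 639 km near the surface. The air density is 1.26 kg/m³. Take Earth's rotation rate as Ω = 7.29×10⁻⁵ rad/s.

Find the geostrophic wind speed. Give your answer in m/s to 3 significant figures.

Coriolis parameter at 45°N:
f = 2Ω sin φ = 2 × 7.29×10⁻⁵ × sin 45° = 1.03×10⁻⁴ s⁻¹
Pressure gradient: |∂P/∂n| = 400 Pa / 639000 m = 6.26×10⁻⁴ Pa/m
Geostrophic balance (pressure-gradient force = Coriolis force):
V_g = (1/(fρ)) |∂P/∂n| = 6.26×10⁻⁴ / (1.03×10⁻⁴ × 1.26) = 4.82 m/s

4.82 m/s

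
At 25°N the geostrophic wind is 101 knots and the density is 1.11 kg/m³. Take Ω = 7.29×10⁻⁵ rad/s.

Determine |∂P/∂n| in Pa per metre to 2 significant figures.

3.6×10⁻³ Pa/m

Coriolis parameter at 25°N:
f = 2Ω sin φ = 2 × 7.29×10⁻⁵ × sin 25° = 6.16×10⁻⁵ s⁻¹
Wind speed in SI: 101 knots = 52.0 m/s
Geostrophic balance rearranged: |∂P/∂n| = f ρ V_g
|∂P/∂n| = 6.16×10⁻⁵ × 1.11 × 52.0 = 3.55×10⁻³ Pa/m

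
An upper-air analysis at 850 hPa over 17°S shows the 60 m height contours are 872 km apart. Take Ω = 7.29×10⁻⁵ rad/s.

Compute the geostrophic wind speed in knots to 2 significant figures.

31 knots

Coriolis parameter at 17°S:
f = 2Ω sin φ = 2 × 7.29×10⁻⁵ × sin 17° = 4.26×10⁻⁵ s⁻¹
Height gradient: |∂Z/∂n| = 60 m / 872000 m = 6.88×10⁻⁵
On a pressure surface, geostrophic balance gives V_g = (g/f)|∂Z/∂n|:
V_g = 9.81 × 6.88×10⁻⁵ / 4.26×10⁻⁵ = 15.8 m/s
Converting: 15.8 m/s × 1.944 = 31 knots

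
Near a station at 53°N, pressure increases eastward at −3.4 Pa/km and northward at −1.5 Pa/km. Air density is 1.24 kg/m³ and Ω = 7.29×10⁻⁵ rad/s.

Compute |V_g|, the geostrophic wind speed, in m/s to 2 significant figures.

Coriolis parameter at 53°N:
f = 2Ω sin φ = 2 × 7.29×10⁻⁵ × sin 53° = 1.16×10⁻⁴ s⁻¹
Component geostrophic relations (x east, y north):
u_g = −(1/(fρ)) ∂P/∂y,  v_g = (1/(fρ)) ∂P/∂x
u_g = −(−1.5×10⁻³)/(1.16×10⁻⁴ × 1.24) = 10.4 m/s;  v_g = (−3.4×10⁻³)/(1.16×10⁻⁴ × 1.24) = −23.5 m/s
|V_g| = √(u_g² + v_g²) = 25.7 m/s

26 m/s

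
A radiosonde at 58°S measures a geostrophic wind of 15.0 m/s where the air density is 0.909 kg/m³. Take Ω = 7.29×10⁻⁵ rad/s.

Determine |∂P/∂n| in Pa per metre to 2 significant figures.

1.7×10⁻³ Pa/m

Coriolis parameter at 58°S:
f = 2Ω sin φ = 2 × 7.29×10⁻⁵ × sin 58° = 1.24×10⁻⁴ s⁻¹
Geostrophic balance rearranged: |∂P/∂n| = f ρ V_g
|∂P/∂n| = 1.24×10⁻⁴ × 0.909 × 15.0 = 1.69×10⁻³ Pa/m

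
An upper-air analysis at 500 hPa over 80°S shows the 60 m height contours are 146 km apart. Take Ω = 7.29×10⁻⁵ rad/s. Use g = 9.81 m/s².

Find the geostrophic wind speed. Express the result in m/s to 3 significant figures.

Coriolis parameter at 80°S:
f = 2Ω sin φ = 2 × 7.29×10⁻⁵ × sin 80° = 1.44×10⁻⁴ s⁻¹
Height gradient: |∂Z/∂n| = 60 m / 146000 m = 4.11×10⁻⁴
On a pressure surface, geostrophic balance gives V_g = (g/f)|∂Z/∂n|:
V_g = 9.81 × 4.11×10⁻⁴ / 1.44×10⁻⁴ = 28.1 m/s

28.1 m/s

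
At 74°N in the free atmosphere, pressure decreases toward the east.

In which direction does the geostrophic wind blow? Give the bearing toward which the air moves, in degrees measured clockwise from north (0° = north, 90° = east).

180°

The pressure-gradient force points toward the east (bearing 090°).
Geostrophic balance: in the Northern Hemisphere the Coriolis force deflects motion to the right, so the geostrophic wind blows 90° to the right of the pressure-gradient force (low pressure on the left).
Rotating 090° by 90° clockwise gives 180° — the wind blows toward the south.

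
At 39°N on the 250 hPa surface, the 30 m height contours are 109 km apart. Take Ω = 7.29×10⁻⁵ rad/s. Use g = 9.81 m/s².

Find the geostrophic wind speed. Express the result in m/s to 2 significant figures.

29 m/s

Coriolis parameter at 39°N:
f = 2Ω sin φ = 2 × 7.29×10⁻⁵ × sin 39° = 9.18×10⁻⁵ s⁻¹
Height gradient: |∂Z/∂n| = 30 m / 109000 m = 2.75×10⁻⁴
On a pressure surface, geostrophic balance gives V_g = (g/f)|∂Z/∂n|:
V_g = 9.81 × 2.75×10⁻⁴ / 9.18×10⁻⁵ = 29.4 m/s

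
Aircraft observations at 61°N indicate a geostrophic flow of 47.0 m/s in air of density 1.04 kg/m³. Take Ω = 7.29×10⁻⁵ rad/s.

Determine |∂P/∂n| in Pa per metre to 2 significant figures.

Coriolis parameter at 61°N:
f = 2Ω sin φ = 2 × 7.29×10⁻⁵ × sin 61° = 1.28×10⁻⁴ s⁻¹
Geostrophic balance rearranged: |∂P/∂n| = f ρ V_g
|∂P/∂n| = 1.28×10⁻⁴ × 1.04 × 47.0 = 6.23×10⁻³ Pa/m

6.2×10⁻³ Pa/m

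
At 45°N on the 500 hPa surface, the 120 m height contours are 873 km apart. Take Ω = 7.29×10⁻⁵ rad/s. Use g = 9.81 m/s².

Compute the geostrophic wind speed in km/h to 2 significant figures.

47 km/h

Coriolis parameter at 45°N:
f = 2Ω sin φ = 2 × 7.29×10⁻⁵ × sin 45° = 1.03×10⁻⁴ s⁻¹
Height gradient: |∂Z/∂n| = 120 m / 873000 m = 1.37×10⁻⁴
On a pressure surface, geostrophic balance gives V_g = (g/f)|∂Z/∂n|:
V_g = 9.81 × 1.37×10⁻⁴ / 1.03×10⁻⁴ = 13.1 m/s
Converting: 13.1 m/s × 3.6 = 47 km/h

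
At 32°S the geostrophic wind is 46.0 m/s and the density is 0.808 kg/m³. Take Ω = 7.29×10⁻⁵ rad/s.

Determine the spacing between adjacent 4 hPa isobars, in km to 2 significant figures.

Coriolis parameter at 32°S:
f = 2Ω sin φ = 2 × 7.29×10⁻⁵ × sin 32° = 7.73×10⁻⁵ s⁻¹
Geostrophic balance rearranged: |∂P/∂n| = f ρ V_g
|∂P/∂n| = 7.73×10⁻⁵ × 0.808 × 46.0 = 2.87×10⁻³ Pa/m
Isobar spacing: Δn = ΔP/|∂P/∂n| = 400 Pa / 2.87×10⁻³ Pa/m = 139291 m ≈ 140 km

140 km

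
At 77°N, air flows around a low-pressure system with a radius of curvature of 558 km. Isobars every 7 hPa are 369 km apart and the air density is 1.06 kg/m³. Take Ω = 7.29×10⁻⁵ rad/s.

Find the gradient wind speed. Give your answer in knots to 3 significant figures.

Coriolis parameter at 77°N:
f = 2Ω sin φ = 2 × 7.29×10⁻⁵ × sin 77° = 1.42×10⁻⁴ s⁻¹
Pressure gradient: |∂P/∂n| = 700 Pa / 369000 m = 1.90×10⁻³ Pa/m
Geostrophic speed: V_g = |∂P/∂n|/(fρ) = 1.90×10⁻³/(1.42×10⁻⁴ × 1.06) = 12.6 m/s
Around a low, centrifugal force acts outward with Coriolis, so pressure-gradient force balances both:
(1/ρ)|∂P/∂n| = fV + V²/R  →  V² + fR·V − fR·V_g = 0
With fR = 1.42×10⁻⁴ × 558×10³ m = 79.3 m/s:
V = [−fR + √((fR)² + 4 fR V_g)]/2 = [−79.3 + √(79.3² + 4×79.3×12.6)]/2 = 11.1 m/s
Subgeostrophic (V < V_g = 12.6 m/s), as expected around a low.
Converting: 11.1 m/s × 1.944 = 21.5 knots

21.5 knots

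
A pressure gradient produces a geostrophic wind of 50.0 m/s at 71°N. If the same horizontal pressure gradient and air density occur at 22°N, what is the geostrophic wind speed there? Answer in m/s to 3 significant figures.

With the same pressure gradient and density, V_g ∝ 1/f ∝ 1/sin φ.
V₂ = V₁ · sin φ₁ / sin φ₂ = 50.0 × sin 71° / sin 22°
V₂ = 50.0 × 0.9455/0.3746 = 126 m/s

126 m/s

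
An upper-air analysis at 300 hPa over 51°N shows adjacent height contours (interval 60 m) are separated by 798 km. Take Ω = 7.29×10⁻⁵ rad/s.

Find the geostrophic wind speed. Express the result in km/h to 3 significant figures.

Coriolis parameter at 51°N:
f = 2Ω sin φ = 2 × 7.29×10⁻⁵ × sin 51° = 1.13×10⁻⁴ s⁻¹
Height gradient: |∂Z/∂n| = 60 m / 798000 m = 7.52×10⁻⁵
On a pressure surface, geostrophic balance gives V_g = (g/f)|∂Z/∂n|:
V_g = 9.81 × 7.52×10⁻⁵ / 1.13×10⁻⁴ = 6.51 m/s
Converting: 6.51 m/s × 3.6 = 23.4 km/h

23.4 km/h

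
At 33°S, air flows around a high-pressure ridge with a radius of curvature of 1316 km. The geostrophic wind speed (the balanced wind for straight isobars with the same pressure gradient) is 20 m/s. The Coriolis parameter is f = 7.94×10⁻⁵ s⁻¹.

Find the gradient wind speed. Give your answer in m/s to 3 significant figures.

Around a high, pressure-gradient force acts outward with centrifugal, so Coriolis balances both:
fV = (1/ρ)|∂P/∂n| + V²/R  →  V² − fR·V + fR·V_g = 0
With fR = 7.94×10⁻⁵ × 1316×10³ m = 104 m/s:
V = [fR − √((fR)² − 4 fR V_g)]/2 = [104 − √(104² − 4×104×20)]/2 = 27 m/s
Supergeostrophic (V > V_g = 20 m/s), as expected around a high.

27.0 m/s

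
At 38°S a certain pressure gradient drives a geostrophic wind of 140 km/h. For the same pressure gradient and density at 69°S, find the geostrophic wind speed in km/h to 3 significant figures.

92.3 km/h

With the same pressure gradient and density, V_g ∝ 1/f ∝ 1/sin φ.
V₂ = V₁ · sin φ₁ / sin φ₂ = 140 × sin 38° / sin 69°
V₂ = 140 × 0.6157/0.9336 = 92.3 km/h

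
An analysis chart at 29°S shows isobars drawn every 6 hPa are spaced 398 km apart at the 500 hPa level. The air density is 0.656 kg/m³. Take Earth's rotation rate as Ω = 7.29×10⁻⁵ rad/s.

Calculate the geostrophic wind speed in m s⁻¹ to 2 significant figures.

33 m s⁻¹

Coriolis parameter at 29°S:
f = 2Ω sin φ = 2 × 7.29×10⁻⁵ × sin 29° = 7.07×10⁻⁵ s⁻¹
Pressure gradient: |∂P/∂n| = 600 Pa / 398000 m = 1.51×10⁻³ Pa/m
Geostrophic balance (pressure-gradient force = Coriolis force):
V_g = (1/(fρ)) |∂P/∂n| = 1.51×10⁻³ / (7.07×10⁻⁵ × 0.656) = 32.5 m/s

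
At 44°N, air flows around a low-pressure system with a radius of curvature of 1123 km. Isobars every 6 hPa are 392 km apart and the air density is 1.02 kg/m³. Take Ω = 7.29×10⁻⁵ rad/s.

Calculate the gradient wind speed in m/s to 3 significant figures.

Coriolis parameter at 44°N:
f = 2Ω sin φ = 2 × 7.29×10⁻⁵ × sin 44° = 1.01×10⁻⁴ s⁻¹
Pressure gradient: |∂P/∂n| = 600 Pa / 392000 m = 1.53×10⁻³ Pa/m
Geostrophic speed: V_g = |∂P/∂n|/(fρ) = 1.53×10⁻³/(1.01×10⁻⁴ × 1.02) = 14.8 m/s
Around a low, centrifugal force acts outward with Coriolis, so pressure-gradient force balances both:
(1/ρ)|∂P/∂n| = fV + V²/R  →  V² + fR·V − fR·V_g = 0
With fR = 1.01×10⁻⁴ × 1123×10³ m = 114 m/s:
V = [−fR + √((fR)² + 4 fR V_g)]/2 = [−114 + √(114² + 4×114×14.8)]/2 = 13.3 m/s
Subgeostrophic (V < V_g = 14.8 m/s), as expected around a low.

13.3 m/s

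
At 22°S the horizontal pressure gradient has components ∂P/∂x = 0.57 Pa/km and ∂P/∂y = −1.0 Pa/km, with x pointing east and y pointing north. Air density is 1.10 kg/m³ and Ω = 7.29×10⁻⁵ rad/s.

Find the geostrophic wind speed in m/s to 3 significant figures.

19.2 m/s

Coriolis parameter at 22°S:
f = 2Ω sin φ = 2 × 7.29×10⁻⁵ × sin 22° = 5.46×10⁻⁵ s⁻¹
In the Southern Hemisphere f is negative: f = −5.46×10⁻⁵ s⁻¹.
Component geostrophic relations (x east, y north):
u_g = −(1/(fρ)) ∂P/∂y,  v_g = (1/(fρ)) ∂P/∂x
u_g = −(−1.0×10⁻³)/(−5.46×10⁻⁵ × 1.10) = −16.6 m/s;  v_g = (0.57×10⁻³)/(−5.46×10⁻⁵ × 1.10) = −9.49 m/s
|V_g| = √(u_g² + v_g²) = 19.2 m/s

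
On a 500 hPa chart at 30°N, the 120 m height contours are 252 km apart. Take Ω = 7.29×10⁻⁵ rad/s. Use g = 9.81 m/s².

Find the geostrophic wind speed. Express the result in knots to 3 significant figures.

125 knots

Coriolis parameter at 30°N:
f = 2Ω sin φ = 2 × 7.29×10⁻⁵ × sin 30° = 7.29×10⁻⁵ s⁻¹
Height gradient: |∂Z/∂n| = 120 m / 252000 m = 4.76×10⁻⁴
On a pressure surface, geostrophic balance gives V_g = (g/f)|∂Z/∂n|:
V_g = 9.81 × 4.76×10⁻⁴ / 7.29×10⁻⁵ = 64.1 m/s
Converting: 64.1 m/s × 1.944 = 125 knots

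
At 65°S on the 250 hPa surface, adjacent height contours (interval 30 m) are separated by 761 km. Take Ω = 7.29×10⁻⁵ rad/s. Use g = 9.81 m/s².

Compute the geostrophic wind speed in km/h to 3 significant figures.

10.5 km/h

Coriolis parameter at 65°S:
f = 2Ω sin φ = 2 × 7.29×10⁻⁵ × sin 65° = 1.32×10⁻⁴ s⁻¹
Height gradient: |∂Z/∂n| = 30 m / 761000 m = 3.94×10⁻⁵
On a pressure surface, geostrophic balance gives V_g = (g/f)|∂Z/∂n|:
V_g = 9.81 × 3.94×10⁻⁵ / 1.32×10⁻⁴ = 2.93 m/s
Converting: 2.93 m/s × 3.6 = 10.5 km/h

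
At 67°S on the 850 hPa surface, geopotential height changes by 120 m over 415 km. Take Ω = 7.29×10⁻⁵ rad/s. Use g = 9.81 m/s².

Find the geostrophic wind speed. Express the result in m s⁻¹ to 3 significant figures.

Coriolis parameter at 67°S:
f = 2Ω sin φ = 2 × 7.29×10⁻⁵ × sin 67° = 1.34×10⁻⁴ s⁻¹
Height gradient: |∂Z/∂n| = 120 m / 415000 m = 2.89×10⁻⁴
On a pressure surface, geostrophic balance gives V_g = (g/f)|∂Z/∂n|:
V_g = 9.81 × 2.89×10⁻⁴ / 1.34×10⁻⁴ = 21.1 m/s

21.1 m s⁻¹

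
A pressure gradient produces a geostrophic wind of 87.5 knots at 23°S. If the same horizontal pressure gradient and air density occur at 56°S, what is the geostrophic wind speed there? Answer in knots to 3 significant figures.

With the same pressure gradient and density, V_g ∝ 1/f ∝ 1/sin φ.
V₂ = V₁ · sin φ₁ / sin φ₂ = 87.5 × sin 23° / sin 56°
V₂ = 87.5 × 0.3907/0.8290 = 41.2 knots

41.2 knots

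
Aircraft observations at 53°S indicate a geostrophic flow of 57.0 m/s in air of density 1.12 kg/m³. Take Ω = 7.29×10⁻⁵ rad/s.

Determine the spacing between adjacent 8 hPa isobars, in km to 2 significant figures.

110 km

Coriolis parameter at 53°S:
f = 2Ω sin φ = 2 × 7.29×10⁻⁵ × sin 53° = 1.16×10⁻⁴ s⁻¹
Geostrophic balance rearranged: |∂P/∂n| = f ρ V_g
|∂P/∂n| = 1.16×10⁻⁴ × 1.12 × 57.0 = 7.43×10⁻³ Pa/m
Isobar spacing: Δn = ΔP/|∂P/∂n| = 800 Pa / 7.43×10⁻³ Pa/m = 107619 m ≈ 110 km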